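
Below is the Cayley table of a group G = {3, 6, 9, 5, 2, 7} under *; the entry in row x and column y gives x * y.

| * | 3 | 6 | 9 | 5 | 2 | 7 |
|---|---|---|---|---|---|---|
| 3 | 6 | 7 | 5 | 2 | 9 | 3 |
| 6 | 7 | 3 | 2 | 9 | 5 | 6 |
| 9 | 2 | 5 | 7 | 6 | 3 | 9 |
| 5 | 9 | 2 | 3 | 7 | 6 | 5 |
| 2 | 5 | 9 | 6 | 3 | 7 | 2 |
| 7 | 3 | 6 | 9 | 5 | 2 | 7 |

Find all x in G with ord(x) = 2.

Identity is 7. Compute the order of each non-identity element by repeated multiplication:
  3: 3 → 6 → 7  (order 3)
  6: 6 → 3 → 7  (order 3)
  9: 9 → 7  (order 2)
  5: 5 → 7  (order 2)
  2: 2 → 7  (order 2)
Elements of order 2: {2, 5, 9}.
(Structurally, G here is isomorphic to the symmetric group S_3.)

{2, 5, 9}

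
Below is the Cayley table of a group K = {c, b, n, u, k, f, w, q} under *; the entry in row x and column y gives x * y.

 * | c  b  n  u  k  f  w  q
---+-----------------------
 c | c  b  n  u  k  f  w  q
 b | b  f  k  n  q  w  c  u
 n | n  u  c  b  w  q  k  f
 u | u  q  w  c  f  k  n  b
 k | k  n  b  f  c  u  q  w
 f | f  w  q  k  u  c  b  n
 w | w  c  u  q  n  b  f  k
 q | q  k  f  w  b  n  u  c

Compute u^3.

u^1 = u
u^2 = u * u = c
u^3 = c * u = u

u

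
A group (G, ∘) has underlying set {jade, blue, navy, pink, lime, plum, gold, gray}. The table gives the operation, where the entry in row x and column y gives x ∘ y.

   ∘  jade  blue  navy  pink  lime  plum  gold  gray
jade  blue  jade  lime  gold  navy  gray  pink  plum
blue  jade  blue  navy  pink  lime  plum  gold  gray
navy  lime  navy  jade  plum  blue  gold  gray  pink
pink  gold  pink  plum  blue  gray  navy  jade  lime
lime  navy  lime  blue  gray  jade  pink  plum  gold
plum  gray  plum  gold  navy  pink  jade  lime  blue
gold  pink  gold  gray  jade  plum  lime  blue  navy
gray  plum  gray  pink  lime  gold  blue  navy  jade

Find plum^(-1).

gray

First locate the identity: row blue matches the header, so blue is the identity.
Scan row plum for blue: plum ∘ gray = blue. Hence plum^(-1) = gray.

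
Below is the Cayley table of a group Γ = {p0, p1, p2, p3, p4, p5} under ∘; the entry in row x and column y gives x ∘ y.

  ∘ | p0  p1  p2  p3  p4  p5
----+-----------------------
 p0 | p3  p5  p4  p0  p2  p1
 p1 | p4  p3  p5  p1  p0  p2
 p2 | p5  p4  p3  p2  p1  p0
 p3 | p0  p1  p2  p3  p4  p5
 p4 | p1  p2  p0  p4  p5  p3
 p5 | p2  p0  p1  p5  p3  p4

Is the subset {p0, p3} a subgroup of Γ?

{p0, p3} contains the identity p3.
Checking products: every product of two elements of {p0, p3} (read from the table) lies in {p0, p3}, so the set is closed.
In a finite group, a nonempty closed subset is a subgroup. So {p0, p3} ≤ Γ.

Yes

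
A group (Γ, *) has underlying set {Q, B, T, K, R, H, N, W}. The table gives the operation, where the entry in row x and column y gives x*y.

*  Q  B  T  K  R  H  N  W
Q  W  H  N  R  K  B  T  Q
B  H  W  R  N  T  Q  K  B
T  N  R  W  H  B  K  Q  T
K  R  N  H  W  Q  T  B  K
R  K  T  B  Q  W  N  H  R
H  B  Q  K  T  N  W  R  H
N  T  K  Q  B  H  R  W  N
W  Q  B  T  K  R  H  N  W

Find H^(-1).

First locate the identity: row W matches the header, so W is the identity.
Scan row H for W: H*H = W. Hence H^(-1) = H.

H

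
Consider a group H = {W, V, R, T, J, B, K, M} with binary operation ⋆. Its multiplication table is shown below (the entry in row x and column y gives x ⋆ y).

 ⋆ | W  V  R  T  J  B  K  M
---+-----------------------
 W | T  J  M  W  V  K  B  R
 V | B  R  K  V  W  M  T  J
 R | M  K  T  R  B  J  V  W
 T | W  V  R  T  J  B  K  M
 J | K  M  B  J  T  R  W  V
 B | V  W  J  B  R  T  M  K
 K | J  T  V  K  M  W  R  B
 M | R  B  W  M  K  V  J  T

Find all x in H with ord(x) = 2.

Identity is T. Compute the order of each non-identity element by repeated multiplication:
  W: W → T  (order 2)
  V: V → R → K → T  (order 4)
  R: R → T  (order 2)
  J: J → T  (order 2)
  B: B → T  (order 2)
  K: K → R → V → T  (order 4)
  M: M → T  (order 2)
Elements of order 2: {B, J, M, R, W}.
(Structurally, H here is isomorphic to the dihedral group D_4.)

{B, J, M, R, W}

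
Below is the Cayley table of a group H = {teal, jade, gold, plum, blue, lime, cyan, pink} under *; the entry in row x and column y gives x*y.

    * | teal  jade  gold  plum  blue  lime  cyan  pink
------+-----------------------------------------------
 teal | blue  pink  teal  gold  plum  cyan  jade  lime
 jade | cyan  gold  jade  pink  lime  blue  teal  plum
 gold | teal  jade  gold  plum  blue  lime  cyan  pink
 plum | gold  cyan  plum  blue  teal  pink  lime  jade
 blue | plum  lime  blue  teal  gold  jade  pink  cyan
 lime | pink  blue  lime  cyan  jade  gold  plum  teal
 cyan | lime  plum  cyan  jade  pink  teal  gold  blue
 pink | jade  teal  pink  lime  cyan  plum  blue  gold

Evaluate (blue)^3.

blue^1 = blue
blue^2 = blue*blue = gold
blue^3 = gold*blue = blue

blue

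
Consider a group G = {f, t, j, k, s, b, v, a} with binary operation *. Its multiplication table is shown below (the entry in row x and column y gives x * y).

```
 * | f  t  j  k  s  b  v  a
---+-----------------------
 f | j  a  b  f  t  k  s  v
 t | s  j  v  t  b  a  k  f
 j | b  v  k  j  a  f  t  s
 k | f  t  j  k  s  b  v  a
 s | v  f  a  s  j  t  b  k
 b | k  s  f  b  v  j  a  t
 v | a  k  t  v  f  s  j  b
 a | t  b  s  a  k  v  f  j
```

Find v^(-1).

t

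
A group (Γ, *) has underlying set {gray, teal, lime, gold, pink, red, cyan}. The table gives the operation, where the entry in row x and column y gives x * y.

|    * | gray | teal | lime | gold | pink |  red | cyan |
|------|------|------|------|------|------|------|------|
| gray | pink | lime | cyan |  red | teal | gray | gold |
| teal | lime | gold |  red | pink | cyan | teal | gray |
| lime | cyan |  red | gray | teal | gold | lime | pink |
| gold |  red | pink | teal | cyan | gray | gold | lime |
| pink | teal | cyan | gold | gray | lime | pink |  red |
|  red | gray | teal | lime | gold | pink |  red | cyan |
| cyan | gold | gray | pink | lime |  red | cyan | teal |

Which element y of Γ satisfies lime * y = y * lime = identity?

teal

First locate the identity: row red matches the header, so red is the identity.
Scan row lime for red: lime * teal = red. Hence lime^(-1) = teal.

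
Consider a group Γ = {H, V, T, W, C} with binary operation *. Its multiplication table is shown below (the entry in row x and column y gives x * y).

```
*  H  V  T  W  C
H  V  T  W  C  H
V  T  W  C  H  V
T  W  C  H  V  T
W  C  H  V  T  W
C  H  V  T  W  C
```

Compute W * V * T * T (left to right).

V

W * V = H
H * T = W
W * T = V
(Structurally, Γ here is isomorphic to the cyclic group Z_5.)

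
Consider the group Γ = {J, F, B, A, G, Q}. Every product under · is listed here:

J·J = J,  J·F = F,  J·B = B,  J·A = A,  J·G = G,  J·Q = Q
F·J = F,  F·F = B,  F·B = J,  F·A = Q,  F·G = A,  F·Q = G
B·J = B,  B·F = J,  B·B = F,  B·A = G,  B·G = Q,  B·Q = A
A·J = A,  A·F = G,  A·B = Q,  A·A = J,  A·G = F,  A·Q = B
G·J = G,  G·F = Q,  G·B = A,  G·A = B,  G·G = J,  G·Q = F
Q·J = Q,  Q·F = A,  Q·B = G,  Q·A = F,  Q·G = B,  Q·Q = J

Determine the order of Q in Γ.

The identity element is J (its row matches the header).
Q^1 = Q
Q^2 = Q·Q = J
The first power of Q equal to the identity is Q^2, so ord(Q) = 2.
(Structurally, Γ here is isomorphic to the symmetric group S_3.)

2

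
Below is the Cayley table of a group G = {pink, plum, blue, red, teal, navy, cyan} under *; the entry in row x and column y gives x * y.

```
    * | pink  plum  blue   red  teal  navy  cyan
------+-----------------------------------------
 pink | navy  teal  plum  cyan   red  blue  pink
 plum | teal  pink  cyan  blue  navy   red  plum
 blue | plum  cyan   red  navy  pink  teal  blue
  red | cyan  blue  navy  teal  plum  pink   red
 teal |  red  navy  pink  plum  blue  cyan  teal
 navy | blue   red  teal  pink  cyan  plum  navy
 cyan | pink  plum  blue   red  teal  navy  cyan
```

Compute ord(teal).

The identity element is cyan (its row matches the header).
teal^1 = teal
teal^2 = teal * teal = blue
teal^3 = blue * teal = pink
teal^4 = pink * teal = red
teal^5 = red * teal = plum
teal^6 = plum * teal = navy
teal^7 = navy * teal = cyan
The first power of teal equal to the identity is teal^7, so ord(teal) = 7.

7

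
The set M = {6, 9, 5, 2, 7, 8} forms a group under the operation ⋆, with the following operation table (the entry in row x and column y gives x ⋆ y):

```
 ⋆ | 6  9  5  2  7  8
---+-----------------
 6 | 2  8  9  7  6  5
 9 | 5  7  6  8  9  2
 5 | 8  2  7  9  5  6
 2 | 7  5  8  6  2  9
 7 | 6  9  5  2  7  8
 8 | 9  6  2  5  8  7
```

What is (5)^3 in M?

5^1 = 5
5^2 = 5 ⋆ 5 = 7
5^3 = 7 ⋆ 5 = 5

5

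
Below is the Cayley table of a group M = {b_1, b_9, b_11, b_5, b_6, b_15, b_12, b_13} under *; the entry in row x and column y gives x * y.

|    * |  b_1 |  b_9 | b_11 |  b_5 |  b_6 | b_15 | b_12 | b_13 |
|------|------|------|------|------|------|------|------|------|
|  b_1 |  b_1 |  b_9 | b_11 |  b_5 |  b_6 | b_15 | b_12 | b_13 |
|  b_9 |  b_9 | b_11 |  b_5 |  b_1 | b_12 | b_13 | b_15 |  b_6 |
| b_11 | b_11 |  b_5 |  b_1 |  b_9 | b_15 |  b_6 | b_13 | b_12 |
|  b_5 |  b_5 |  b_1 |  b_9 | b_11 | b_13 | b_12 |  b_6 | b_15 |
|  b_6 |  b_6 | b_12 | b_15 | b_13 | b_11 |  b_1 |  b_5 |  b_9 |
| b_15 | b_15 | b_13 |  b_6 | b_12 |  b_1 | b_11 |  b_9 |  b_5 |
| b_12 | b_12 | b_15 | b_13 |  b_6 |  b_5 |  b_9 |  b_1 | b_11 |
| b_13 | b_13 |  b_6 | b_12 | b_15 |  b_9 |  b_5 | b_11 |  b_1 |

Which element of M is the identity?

The identity e satisfies e * x = x for all x, so its row in the table reproduces the column headers.
Row b_1 reads: b_1, b_9, b_11, b_5, b_6, b_15, b_12, b_13 — exactly the header order. So b_1 is the identity.
(Structurally, M here is isomorphic to Z_2 x Z_4.)

b_1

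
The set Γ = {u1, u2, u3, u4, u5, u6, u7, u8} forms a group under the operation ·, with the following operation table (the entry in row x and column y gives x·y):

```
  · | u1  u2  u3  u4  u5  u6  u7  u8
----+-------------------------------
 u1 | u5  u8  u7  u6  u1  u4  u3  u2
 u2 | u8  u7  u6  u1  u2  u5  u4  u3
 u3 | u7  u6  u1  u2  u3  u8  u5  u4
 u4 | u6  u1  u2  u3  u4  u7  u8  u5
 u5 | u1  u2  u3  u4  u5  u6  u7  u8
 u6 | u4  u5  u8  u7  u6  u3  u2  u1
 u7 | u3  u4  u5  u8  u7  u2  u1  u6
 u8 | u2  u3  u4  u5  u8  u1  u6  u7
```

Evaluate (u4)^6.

u4^1 = u4
u4^2 = u4·u4 = u3
u4^3 = u3·u4 = u2
u4^4 = u2·u4 = u1
u4^5 = u1·u4 = u6
u4^6 = u6·u4 = u7

u7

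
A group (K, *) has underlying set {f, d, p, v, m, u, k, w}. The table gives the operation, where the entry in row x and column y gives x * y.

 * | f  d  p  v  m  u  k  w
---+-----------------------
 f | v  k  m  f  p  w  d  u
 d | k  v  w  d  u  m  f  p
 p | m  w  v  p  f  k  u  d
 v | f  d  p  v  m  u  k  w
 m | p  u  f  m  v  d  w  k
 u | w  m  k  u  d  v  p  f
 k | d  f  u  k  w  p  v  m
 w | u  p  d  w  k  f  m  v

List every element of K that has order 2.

Identity is v. Compute the order of each non-identity element by repeated multiplication:
  f: f → v  (order 2)
  d: d → v  (order 2)
  p: p → v  (order 2)
  m: m → v  (order 2)
  u: u → v  (order 2)
  k: k → v  (order 2)
  w: w → v  (order 2)
Elements of order 2: {d, f, k, m, p, u, w}.

{d, f, k, m, p, u, w}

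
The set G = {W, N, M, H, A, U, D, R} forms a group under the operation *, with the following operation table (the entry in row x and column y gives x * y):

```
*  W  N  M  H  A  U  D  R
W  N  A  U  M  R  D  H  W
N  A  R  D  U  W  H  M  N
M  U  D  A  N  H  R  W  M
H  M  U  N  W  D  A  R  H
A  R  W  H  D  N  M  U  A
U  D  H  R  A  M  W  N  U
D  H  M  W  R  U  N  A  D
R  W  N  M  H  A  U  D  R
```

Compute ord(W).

4

The identity element is R (its row matches the header).
W^1 = W
W^2 = W * W = N
W^3 = N * W = A
W^4 = A * W = R
The first power of W equal to the identity is W^4, so ord(W) = 4.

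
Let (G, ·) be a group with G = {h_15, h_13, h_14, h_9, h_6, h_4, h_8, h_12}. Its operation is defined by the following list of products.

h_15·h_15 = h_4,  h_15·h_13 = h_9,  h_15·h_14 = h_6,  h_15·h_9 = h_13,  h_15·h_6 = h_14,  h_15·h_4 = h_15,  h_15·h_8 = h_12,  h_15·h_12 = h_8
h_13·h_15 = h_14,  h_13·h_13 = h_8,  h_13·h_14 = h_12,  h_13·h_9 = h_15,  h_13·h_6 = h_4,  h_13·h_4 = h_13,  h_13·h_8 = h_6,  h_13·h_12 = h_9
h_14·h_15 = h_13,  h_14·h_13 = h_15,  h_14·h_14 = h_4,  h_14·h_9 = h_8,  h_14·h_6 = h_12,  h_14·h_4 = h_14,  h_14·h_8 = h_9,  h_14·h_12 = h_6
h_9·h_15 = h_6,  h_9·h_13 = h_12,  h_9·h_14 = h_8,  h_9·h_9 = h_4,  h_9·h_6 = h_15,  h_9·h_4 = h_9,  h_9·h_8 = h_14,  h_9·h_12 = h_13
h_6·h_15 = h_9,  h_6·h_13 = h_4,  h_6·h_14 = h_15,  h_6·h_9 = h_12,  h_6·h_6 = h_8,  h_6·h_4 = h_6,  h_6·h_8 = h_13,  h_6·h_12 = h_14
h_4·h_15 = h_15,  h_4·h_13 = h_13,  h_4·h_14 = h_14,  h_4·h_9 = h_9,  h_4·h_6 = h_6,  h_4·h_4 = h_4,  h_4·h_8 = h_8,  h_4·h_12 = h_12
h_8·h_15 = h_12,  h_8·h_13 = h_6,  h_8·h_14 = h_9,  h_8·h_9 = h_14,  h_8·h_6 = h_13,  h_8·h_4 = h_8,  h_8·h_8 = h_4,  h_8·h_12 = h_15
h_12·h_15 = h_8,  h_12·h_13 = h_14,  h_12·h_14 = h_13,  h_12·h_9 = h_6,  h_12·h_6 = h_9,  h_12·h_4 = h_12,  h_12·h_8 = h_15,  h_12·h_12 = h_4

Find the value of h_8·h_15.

Read row h_8, column h_15: h_8·h_15 = h_12.
(Structurally, G here is isomorphic to the dihedral group D_4.)

h_12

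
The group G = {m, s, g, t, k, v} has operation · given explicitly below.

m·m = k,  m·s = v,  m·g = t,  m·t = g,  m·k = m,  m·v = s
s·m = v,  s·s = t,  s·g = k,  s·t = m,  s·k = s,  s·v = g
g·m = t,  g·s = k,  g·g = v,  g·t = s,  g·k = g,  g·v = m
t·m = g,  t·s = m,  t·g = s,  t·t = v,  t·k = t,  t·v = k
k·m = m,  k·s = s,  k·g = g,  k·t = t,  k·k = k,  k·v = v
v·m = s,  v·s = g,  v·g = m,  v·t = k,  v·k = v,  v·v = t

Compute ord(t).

3

The identity element is k (its row matches the header).
t^1 = t
t^2 = t·t = v
t^3 = v·t = k
The first power of t equal to the identity is t^3, so ord(t) = 3.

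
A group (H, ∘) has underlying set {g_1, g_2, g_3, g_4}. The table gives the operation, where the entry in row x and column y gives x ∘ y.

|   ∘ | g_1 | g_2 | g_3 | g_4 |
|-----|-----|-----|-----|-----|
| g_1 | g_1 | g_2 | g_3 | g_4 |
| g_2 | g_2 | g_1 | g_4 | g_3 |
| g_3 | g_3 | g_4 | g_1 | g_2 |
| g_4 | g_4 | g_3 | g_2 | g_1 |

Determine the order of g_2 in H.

The identity element is g_1 (its row matches the header).
g_2^1 = g_2
g_2^2 = g_2 ∘ g_2 = g_1
The first power of g_2 equal to the identity is g_2^2, so ord(g_2) = 2.

2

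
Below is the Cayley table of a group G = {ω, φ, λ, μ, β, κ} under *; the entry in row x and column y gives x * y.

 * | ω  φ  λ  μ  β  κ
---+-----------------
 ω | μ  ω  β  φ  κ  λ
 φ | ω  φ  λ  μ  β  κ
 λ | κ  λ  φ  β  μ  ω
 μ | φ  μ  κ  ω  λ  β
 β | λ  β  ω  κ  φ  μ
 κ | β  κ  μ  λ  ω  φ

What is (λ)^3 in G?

λ^1 = λ
λ^2 = λ * λ = φ
λ^3 = φ * λ = λ

λ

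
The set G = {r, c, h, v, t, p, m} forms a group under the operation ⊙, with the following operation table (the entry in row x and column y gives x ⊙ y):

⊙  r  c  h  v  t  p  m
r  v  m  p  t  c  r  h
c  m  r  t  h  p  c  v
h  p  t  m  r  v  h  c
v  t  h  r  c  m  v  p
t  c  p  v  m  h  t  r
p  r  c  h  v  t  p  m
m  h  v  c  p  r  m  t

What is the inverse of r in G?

h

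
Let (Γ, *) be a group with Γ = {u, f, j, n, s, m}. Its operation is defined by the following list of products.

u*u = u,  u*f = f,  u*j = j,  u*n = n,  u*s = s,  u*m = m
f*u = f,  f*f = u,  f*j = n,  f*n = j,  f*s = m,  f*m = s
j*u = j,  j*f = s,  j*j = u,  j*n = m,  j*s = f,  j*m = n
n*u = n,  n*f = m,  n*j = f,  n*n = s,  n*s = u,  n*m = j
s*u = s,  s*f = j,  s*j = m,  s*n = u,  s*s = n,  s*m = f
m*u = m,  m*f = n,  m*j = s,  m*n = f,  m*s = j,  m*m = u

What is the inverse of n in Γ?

s

First locate the identity: row u matches the header, so u is the identity.
Scan row n for u: n*s = u. Hence n^(-1) = s.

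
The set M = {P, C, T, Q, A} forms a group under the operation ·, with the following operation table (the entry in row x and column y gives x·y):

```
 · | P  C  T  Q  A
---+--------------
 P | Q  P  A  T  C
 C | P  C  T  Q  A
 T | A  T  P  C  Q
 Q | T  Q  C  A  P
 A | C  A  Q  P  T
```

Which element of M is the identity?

C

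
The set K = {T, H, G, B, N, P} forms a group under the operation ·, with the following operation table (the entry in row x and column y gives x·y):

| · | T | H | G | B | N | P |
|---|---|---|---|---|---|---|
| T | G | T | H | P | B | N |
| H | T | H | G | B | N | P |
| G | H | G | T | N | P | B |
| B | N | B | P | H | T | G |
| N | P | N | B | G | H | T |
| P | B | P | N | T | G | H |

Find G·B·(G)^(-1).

P

The identity is H. In row G, the entry H sits in column T, so G^(-1) = T.
G·B = N
N·T = P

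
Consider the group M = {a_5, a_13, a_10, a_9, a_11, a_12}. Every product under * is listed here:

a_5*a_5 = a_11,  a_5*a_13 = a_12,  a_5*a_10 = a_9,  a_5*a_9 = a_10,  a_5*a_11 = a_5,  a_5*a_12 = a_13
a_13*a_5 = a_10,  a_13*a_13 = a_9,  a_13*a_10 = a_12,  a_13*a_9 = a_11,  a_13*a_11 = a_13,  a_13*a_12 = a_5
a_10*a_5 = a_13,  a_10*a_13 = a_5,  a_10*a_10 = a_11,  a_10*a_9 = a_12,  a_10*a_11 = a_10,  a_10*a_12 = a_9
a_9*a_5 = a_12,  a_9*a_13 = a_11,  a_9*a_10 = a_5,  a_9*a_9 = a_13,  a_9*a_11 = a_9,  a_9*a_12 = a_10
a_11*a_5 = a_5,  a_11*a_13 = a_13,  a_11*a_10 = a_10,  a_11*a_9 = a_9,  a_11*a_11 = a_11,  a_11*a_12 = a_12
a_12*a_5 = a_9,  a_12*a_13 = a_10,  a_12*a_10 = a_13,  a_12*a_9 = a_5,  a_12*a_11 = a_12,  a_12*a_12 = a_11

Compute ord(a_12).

2

The identity element is a_11 (its row matches the header).
a_12^1 = a_12
a_12^2 = a_12 * a_12 = a_11
The first power of a_12 equal to the identity is a_12^2, so ord(a_12) = 2.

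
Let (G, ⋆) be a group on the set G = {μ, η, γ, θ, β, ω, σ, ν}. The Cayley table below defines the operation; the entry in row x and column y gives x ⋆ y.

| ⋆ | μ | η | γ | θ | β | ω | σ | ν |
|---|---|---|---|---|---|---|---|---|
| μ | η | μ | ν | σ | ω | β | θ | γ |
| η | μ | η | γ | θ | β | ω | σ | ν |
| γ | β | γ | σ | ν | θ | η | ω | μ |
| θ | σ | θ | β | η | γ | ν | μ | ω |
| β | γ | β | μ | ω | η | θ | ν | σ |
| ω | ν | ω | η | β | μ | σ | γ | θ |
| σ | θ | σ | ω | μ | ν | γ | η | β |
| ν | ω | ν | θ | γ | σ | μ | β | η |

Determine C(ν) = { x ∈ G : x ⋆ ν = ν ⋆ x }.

Compare row ν with column ν entry by entry.
σ ⋆ ν = β = ν ⋆ σ, so σ commutes with ν.
ω ⋆ ν = θ but ν ⋆ ω = μ, so ω does not.
Collecting the elements that commute with ν: C(ν) = {β, η, ν, σ}.

{β, η, ν, σ}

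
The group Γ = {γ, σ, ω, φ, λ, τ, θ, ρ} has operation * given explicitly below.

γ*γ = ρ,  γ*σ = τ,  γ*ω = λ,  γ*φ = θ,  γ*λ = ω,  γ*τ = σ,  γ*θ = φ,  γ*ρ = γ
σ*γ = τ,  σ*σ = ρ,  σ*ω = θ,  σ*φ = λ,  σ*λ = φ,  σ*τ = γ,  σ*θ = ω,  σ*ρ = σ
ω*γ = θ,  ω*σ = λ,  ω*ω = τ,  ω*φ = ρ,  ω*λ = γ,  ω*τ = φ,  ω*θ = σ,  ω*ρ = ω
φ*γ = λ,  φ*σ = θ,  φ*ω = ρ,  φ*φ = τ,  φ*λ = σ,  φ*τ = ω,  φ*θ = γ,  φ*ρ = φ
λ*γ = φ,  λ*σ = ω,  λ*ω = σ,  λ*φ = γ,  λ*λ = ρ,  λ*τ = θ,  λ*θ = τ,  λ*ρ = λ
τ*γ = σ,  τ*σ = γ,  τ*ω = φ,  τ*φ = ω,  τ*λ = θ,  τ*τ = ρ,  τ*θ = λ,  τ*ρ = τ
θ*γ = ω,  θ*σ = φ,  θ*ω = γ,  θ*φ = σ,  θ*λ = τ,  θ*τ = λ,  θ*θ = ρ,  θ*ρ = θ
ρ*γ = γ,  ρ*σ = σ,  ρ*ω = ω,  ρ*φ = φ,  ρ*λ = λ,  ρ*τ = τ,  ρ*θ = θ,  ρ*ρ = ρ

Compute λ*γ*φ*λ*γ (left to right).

λ*γ = φ
φ*φ = τ
τ*λ = θ
θ*γ = ω
(Structurally, Γ here is isomorphic to the dihedral group D_4.)

ω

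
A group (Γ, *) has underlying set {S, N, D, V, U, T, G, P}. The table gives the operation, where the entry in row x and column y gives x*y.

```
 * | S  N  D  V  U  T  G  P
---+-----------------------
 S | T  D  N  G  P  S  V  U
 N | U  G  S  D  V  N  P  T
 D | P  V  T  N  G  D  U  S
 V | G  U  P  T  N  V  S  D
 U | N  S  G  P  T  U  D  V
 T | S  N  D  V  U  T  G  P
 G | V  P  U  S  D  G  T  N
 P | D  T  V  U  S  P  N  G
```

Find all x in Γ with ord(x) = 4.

Identity is T. Compute the order of each non-identity element by repeated multiplication:
  S: S → T  (order 2)
  N: N → G → P → T  (order 4)
  D: D → T  (order 2)
  V: V → T  (order 2)
  U: U → T  (order 2)
  G: G → T  (order 2)
  P: P → G → N → T  (order 4)
Elements of order 4: {N, P}.

{N, P}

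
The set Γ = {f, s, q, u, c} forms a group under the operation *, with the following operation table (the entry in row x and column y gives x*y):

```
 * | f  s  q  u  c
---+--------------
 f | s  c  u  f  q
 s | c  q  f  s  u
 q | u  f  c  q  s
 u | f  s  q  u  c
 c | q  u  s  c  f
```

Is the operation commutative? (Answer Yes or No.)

Yes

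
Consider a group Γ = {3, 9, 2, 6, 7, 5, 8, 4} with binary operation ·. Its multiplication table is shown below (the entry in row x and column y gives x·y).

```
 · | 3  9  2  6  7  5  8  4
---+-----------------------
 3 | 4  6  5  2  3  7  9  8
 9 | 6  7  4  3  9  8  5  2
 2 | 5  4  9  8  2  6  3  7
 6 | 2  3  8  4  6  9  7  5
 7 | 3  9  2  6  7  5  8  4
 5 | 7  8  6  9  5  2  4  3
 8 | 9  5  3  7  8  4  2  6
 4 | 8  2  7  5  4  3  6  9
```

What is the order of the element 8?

The identity element is 7 (its row matches the header).
8^1 = 8
8^2 = 8·8 = 2
8^3 = 2·8 = 3
8^4 = 3·8 = 9
8^5 = 9·8 = 5
8^6 = 5·8 = 4
8^7 = 4·8 = 6
8^8 = 6·8 = 7
The first power of 8 equal to the identity is 8^8, so ord(8) = 8.

8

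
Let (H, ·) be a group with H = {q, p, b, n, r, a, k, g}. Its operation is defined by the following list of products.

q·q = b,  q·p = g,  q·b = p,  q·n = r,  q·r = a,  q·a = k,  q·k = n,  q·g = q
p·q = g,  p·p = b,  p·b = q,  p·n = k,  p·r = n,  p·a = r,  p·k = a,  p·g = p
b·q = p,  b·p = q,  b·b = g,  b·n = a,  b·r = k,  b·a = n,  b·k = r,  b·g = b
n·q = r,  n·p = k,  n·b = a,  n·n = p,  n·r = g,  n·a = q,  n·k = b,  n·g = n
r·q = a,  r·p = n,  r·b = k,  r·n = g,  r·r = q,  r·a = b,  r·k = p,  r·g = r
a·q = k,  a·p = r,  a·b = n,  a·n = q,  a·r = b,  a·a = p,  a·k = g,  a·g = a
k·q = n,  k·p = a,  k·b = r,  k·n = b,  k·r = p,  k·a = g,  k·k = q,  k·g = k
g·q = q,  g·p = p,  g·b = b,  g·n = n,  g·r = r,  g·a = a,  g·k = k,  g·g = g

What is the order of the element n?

8

The identity element is g (its row matches the header).
n^1 = n
n^2 = n·n = p
n^3 = p·n = k
n^4 = k·n = b
n^5 = b·n = a
n^6 = a·n = q
n^7 = q·n = r
n^8 = r·n = g
The first power of n equal to the identity is n^8, so ord(n) = 8.
(Structurally, H here is isomorphic to the cyclic group Z_8.)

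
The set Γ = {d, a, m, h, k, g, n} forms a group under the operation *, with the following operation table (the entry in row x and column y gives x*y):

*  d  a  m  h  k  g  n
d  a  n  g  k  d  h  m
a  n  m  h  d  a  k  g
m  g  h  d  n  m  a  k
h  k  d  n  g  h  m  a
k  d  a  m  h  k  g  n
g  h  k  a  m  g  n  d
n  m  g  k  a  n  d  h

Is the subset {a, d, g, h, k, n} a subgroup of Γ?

No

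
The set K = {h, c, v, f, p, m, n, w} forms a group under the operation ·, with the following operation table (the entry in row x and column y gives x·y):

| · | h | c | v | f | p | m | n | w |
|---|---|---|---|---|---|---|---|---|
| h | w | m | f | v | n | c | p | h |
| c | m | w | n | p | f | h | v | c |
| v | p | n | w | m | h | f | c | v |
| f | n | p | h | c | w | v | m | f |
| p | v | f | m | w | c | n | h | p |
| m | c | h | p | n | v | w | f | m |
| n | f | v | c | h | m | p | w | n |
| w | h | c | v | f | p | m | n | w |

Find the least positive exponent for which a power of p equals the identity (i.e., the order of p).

4

The identity element is w (its row matches the header).
p^1 = p
p^2 = p·p = c
p^3 = c·p = f
p^4 = f·p = w
The first power of p equal to the identity is p^4, so ord(p) = 4.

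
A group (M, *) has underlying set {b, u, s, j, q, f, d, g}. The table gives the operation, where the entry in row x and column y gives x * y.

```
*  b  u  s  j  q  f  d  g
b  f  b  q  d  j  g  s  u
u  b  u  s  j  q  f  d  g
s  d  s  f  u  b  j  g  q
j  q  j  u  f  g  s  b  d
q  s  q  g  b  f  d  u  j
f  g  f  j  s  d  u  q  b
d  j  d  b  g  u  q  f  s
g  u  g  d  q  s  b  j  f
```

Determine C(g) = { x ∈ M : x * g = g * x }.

Compare row g with column g entry by entry.
f * g = b = g * f, so f commutes with g.
d * g = s but g * d = j, so d does not.
Collecting the elements that commute with g: C(g) = {b, f, g, u}.

{b, f, g, u}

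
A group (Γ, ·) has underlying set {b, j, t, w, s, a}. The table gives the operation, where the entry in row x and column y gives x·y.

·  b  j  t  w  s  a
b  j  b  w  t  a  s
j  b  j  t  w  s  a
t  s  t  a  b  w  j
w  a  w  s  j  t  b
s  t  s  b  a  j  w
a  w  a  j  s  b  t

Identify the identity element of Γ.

The identity e satisfies e·x = x for all x, so its row in the table reproduces the column headers.
Row j reads: b, j, t, w, s, a — exactly the header order. So j is the identity.

j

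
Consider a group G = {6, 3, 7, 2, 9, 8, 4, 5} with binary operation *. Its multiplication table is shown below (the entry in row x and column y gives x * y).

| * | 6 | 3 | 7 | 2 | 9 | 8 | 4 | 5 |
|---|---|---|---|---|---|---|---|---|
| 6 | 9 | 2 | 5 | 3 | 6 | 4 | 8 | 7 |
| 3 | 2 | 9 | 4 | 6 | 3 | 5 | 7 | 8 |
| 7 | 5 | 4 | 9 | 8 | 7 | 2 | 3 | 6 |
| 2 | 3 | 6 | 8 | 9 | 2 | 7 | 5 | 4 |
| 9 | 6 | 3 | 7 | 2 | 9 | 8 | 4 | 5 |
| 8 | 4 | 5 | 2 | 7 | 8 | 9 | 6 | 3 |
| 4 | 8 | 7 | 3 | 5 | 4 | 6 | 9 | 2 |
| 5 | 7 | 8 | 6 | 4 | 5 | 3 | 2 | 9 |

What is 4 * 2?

Read row 4, column 2: 4 * 2 = 5.

5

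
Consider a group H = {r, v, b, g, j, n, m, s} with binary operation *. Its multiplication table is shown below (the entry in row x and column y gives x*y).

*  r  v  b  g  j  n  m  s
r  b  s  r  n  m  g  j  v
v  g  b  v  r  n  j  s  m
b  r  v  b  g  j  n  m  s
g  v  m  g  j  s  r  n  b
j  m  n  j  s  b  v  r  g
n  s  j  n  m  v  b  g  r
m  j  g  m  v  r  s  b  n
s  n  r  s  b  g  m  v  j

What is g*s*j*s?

g

g*s = b
b*j = j
j*s = g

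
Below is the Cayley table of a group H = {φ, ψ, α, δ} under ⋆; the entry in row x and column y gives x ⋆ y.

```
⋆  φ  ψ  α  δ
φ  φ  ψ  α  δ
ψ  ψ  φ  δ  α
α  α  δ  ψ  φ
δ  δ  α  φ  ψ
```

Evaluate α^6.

ψ

α^1 = α
α^2 = α ⋆ α = ψ
α^3 = ψ ⋆ α = δ
α^4 = δ ⋆ α = φ
α^5 = φ ⋆ α = α
α^6 = α ⋆ α = ψ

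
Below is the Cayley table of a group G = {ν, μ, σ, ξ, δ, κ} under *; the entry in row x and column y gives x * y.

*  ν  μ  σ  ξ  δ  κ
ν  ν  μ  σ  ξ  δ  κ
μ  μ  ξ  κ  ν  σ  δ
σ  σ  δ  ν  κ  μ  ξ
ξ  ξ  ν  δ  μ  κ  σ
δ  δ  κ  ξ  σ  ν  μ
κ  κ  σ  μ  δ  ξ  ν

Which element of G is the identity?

The identity e satisfies e * x = x for all x, so its row in the table reproduces the column headers.
Row ν reads: ν, μ, σ, ξ, δ, κ — exactly the header order. So ν is the identity.

ν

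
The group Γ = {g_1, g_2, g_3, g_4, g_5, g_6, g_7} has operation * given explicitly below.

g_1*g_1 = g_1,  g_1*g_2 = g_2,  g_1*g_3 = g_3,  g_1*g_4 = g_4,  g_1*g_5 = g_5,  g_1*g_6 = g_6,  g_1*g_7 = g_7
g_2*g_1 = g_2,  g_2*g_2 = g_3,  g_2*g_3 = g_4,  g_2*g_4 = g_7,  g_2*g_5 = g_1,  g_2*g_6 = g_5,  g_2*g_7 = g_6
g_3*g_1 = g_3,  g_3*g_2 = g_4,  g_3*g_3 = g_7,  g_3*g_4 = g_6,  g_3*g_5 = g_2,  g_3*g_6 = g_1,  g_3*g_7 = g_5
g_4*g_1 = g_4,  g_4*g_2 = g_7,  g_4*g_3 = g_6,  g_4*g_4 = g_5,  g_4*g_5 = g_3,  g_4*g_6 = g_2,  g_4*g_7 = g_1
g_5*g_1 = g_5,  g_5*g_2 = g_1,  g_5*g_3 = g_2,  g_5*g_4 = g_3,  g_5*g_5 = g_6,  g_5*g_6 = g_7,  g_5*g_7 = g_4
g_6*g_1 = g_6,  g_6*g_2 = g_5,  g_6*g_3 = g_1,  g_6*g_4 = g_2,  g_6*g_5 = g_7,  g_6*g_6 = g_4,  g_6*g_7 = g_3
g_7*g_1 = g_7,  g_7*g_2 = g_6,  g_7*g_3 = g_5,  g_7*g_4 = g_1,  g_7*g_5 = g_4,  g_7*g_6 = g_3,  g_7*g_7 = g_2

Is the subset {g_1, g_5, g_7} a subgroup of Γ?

No

g_5 * g_5 = g_6, which is not in {g_1, g_5, g_7}.
The subset is not closed under *, so it is not a subgroup.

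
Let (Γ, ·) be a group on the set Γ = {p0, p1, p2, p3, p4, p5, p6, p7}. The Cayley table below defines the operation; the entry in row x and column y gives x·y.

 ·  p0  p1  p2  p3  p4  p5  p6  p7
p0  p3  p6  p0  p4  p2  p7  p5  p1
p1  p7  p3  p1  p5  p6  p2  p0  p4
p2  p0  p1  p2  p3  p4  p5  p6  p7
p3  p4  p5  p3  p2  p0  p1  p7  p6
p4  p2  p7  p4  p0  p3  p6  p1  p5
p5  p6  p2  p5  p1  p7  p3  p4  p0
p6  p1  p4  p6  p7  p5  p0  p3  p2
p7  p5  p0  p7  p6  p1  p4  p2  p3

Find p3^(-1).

p3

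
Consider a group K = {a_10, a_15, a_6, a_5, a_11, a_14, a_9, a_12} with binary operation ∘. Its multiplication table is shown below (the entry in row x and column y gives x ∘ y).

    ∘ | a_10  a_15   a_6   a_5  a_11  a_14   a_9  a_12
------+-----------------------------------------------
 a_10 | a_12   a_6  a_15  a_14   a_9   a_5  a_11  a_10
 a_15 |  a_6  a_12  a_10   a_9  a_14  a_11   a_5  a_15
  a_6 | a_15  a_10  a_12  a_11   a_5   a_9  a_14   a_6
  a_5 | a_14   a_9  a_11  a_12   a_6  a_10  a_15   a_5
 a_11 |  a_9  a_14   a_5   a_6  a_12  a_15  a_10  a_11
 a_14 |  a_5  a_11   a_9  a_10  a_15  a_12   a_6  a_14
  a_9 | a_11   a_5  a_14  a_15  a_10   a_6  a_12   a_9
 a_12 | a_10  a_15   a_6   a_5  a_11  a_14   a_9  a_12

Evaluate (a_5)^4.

a_5^1 = a_5
a_5^2 = a_5 ∘ a_5 = a_12
a_5^3 = a_12 ∘ a_5 = a_5
a_5^4 = a_5 ∘ a_5 = a_12

a_12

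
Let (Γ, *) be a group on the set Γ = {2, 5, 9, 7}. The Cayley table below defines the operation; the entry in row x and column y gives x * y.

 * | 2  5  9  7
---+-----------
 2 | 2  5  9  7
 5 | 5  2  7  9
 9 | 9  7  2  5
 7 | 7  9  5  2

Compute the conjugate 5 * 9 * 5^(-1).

9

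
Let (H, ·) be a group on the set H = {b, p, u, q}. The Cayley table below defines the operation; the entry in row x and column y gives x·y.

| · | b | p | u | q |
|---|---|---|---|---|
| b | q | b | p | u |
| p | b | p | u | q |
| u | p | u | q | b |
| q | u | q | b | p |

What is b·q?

u

Read row b, column q: b·q = u.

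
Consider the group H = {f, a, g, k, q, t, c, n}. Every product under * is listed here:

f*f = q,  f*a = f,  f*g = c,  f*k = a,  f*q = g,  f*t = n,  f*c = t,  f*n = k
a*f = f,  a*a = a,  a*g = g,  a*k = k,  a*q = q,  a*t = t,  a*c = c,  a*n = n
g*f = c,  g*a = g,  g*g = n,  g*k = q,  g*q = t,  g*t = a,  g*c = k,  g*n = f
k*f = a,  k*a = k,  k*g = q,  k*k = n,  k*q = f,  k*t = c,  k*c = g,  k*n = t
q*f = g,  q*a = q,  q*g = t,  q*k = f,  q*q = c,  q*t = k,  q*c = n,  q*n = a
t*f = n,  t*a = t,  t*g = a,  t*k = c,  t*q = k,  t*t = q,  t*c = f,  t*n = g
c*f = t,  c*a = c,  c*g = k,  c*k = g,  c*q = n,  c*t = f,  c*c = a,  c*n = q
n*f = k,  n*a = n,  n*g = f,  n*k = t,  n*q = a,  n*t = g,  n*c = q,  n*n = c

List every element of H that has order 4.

{n, q}

Identity is a. Compute the order of each non-identity element by repeated multiplication:
  f: f → q → g → c → t → n → k → a  (order 8)
  g: g → n → f → c → k → q → t → a  (order 8)
  k: k → n → t → c → g → q → f → a  (order 8)
  q: q → c → n → a  (order 4)
  t: t → q → k → c → f → n → g → a  (order 8)
  c: c → a  (order 2)
  n: n → c → q → a  (order 4)
Elements of order 4: {n, q}.
(Structurally, H here is isomorphic to the cyclic group Z_8.)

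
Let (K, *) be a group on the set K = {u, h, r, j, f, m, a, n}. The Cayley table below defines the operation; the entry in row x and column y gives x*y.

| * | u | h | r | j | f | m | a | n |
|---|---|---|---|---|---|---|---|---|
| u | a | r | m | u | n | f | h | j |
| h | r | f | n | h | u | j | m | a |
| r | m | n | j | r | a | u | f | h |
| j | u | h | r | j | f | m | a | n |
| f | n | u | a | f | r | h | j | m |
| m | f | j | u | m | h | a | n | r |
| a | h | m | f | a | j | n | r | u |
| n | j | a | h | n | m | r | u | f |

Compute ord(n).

8

The identity element is j (its row matches the header).
n^1 = n
n^2 = n*n = f
n^3 = f*n = m
n^4 = m*n = r
n^5 = r*n = h
n^6 = h*n = a
n^7 = a*n = u
n^8 = u*n = j
The first power of n equal to the identity is n^8, so ord(n) = 8.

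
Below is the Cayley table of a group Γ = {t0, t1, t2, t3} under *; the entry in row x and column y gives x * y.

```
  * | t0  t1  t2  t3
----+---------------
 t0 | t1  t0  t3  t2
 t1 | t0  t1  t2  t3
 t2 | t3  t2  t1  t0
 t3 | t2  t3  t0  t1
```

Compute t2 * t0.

t3

Read row t2, column t0: t2 * t0 = t3.
(Structurally, Γ here is isomorphic to the Klein four-group V_4.)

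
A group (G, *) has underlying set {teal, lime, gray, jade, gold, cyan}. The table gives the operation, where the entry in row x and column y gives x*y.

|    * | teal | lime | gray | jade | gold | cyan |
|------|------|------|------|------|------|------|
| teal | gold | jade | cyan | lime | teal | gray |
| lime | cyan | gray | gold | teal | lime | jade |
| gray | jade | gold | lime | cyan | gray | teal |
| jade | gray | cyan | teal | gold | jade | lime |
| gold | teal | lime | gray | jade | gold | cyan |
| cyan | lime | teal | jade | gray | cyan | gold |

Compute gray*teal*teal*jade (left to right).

cyan

gray*teal = jade
jade*teal = gray
gray*jade = cyan
(Structurally, G here is isomorphic to the symmetric group S_3.)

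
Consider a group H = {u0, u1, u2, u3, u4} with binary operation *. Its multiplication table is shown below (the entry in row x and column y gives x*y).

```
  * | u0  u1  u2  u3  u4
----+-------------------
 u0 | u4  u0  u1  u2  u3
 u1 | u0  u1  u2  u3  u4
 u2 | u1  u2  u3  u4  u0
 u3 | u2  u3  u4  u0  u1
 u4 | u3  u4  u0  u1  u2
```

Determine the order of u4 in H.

5

The identity element is u1 (its row matches the header).
u4^1 = u4
u4^2 = u4*u4 = u2
u4^3 = u2*u4 = u0
u4^4 = u0*u4 = u3
u4^5 = u3*u4 = u1
The first power of u4 equal to the identity is u4^5, so ord(u4) = 5.
(Structurally, H here is isomorphic to the cyclic group Z_5.)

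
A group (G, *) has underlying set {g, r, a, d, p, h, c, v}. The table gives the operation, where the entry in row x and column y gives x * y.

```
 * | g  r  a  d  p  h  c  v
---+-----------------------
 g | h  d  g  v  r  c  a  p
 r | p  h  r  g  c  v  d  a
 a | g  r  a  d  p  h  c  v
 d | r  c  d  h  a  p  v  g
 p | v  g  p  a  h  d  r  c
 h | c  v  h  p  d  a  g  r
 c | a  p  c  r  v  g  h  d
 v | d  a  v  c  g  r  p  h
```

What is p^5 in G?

p

p^1 = p
p^2 = p * p = h
p^3 = h * p = d
p^4 = d * p = a
p^5 = a * p = p
(Structurally, G here is isomorphic to the quaternion group Q_8.)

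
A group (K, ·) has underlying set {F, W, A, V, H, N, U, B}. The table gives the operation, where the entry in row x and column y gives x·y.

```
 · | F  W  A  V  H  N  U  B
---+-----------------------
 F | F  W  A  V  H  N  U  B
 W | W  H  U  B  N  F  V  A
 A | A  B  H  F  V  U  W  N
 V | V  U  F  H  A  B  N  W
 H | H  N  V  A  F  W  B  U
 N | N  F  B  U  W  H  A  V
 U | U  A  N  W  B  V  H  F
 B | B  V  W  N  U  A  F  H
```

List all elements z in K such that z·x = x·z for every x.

An element z is central iff its row equals its column in the table.
For N: N·A = B ≠ U = A·N, so N ∉ Z.
Checking each element this way leaves Z(K) = {F, H}.

{F, H}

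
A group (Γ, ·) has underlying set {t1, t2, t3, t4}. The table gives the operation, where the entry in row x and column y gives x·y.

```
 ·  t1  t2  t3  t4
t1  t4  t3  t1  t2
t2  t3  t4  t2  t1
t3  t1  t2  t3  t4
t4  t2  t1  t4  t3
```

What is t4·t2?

Read row t4, column t2: t4·t2 = t1.
(Structurally, Γ here is isomorphic to the cyclic group Z_4.)

t1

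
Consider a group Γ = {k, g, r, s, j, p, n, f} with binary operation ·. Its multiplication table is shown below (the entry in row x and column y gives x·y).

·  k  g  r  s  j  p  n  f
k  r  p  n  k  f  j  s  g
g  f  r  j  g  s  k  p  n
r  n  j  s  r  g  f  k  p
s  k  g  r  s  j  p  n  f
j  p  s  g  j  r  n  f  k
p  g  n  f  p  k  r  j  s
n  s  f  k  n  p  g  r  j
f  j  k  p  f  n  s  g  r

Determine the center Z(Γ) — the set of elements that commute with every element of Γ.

An element z is central iff its row equals its column in the table.
For n: n·p = g ≠ j = p·n, so n ∉ Z.
Checking each element this way leaves Z(Γ) = {r, s}.
(Structurally, Γ here is isomorphic to the quaternion group Q_8.)

{r, s}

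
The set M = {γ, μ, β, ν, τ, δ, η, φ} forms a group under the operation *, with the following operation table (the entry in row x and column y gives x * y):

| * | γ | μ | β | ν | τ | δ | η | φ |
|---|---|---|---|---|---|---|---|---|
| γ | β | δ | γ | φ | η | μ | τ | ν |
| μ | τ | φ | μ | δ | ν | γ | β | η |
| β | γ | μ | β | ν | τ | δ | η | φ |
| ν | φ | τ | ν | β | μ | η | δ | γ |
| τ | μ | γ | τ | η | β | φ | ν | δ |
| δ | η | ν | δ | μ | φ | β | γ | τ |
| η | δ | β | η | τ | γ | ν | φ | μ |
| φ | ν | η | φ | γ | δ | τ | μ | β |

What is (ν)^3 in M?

ν

ν^1 = ν
ν^2 = ν * ν = β
ν^3 = β * ν = ν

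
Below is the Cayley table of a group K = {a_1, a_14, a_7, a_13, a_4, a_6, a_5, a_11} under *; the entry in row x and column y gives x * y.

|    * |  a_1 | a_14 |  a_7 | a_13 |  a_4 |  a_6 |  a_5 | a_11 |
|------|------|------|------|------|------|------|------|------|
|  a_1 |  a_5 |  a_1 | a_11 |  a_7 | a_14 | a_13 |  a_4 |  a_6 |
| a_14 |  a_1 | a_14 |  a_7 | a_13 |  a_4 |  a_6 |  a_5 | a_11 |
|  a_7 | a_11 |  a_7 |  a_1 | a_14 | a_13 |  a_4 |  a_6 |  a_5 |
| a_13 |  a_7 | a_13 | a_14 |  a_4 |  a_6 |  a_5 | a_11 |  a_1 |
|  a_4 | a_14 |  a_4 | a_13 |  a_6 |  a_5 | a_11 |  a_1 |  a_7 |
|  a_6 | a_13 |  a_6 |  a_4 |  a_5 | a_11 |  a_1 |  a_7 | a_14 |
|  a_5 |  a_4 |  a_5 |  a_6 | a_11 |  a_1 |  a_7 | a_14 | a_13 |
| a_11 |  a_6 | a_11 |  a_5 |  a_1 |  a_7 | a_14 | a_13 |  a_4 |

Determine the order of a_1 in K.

4

The identity element is a_14 (its row matches the header).
a_1^1 = a_1
a_1^2 = a_1 * a_1 = a_5
a_1^3 = a_5 * a_1 = a_4
a_1^4 = a_4 * a_1 = a_14
The first power of a_1 equal to the identity is a_1^4, so ord(a_1) = 4.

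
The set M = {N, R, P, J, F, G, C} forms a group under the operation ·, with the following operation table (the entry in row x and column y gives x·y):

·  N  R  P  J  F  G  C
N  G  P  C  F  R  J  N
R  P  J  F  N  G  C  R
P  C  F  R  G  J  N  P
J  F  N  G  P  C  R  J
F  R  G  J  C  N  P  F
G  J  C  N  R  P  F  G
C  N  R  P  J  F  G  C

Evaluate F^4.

F^1 = F
F^2 = F·F = N
F^3 = N·F = R
F^4 = R·F = G
(Structurally, M here is isomorphic to the cyclic group Z_7.)

G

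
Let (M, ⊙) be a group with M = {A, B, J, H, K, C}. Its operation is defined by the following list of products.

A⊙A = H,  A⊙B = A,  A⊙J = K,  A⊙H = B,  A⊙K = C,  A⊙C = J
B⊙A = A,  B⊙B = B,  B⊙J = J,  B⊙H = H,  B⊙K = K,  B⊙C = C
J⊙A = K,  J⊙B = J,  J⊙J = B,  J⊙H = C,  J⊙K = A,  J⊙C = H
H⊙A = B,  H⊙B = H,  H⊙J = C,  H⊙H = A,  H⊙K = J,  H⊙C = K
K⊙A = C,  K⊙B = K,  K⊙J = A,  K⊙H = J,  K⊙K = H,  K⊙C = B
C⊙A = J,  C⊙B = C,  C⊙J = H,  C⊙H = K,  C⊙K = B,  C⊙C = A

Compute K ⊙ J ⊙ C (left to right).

K ⊙ J = A
A ⊙ C = J
(Structurally, M here is isomorphic to the cyclic group Z_6.)

J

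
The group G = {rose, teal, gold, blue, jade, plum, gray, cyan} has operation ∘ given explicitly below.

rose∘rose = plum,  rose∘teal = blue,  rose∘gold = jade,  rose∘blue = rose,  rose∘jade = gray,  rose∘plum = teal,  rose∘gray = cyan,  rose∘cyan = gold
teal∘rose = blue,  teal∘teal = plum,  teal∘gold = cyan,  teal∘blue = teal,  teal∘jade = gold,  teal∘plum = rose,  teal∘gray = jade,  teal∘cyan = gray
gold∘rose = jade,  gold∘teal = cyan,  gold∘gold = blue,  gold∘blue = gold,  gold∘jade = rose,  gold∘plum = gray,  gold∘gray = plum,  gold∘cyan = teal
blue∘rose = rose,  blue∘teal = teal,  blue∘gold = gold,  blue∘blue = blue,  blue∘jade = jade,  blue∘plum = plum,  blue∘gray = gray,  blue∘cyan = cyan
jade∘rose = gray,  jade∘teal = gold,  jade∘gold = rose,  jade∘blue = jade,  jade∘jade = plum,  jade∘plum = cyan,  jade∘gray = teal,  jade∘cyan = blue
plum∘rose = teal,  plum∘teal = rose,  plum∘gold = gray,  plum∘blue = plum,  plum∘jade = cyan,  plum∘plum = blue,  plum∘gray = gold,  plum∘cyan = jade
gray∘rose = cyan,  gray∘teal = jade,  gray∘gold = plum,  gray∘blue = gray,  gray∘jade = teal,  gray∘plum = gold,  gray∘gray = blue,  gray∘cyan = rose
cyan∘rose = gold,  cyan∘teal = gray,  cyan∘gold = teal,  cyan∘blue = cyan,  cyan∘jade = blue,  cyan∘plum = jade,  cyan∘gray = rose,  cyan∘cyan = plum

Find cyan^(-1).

jade

First locate the identity: row blue matches the header, so blue is the identity.
Scan row cyan for blue: cyan ∘ jade = blue. Hence cyan^(-1) = jade.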